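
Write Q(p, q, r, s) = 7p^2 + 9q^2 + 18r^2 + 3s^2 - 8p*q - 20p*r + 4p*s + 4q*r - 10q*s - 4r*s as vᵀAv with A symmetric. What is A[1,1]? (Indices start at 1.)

The coefficient of p^2 in Q is 7, and that is exactly A[1,1].

7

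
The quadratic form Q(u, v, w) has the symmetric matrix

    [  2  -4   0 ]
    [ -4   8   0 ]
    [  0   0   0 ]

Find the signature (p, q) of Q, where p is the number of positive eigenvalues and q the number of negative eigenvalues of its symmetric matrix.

(1, 0)

Symmetric row and column elimination reduces A to a congruent diagonal form with pivots 2, 0, 0.
That gives 1 positive, 2 zero pivots.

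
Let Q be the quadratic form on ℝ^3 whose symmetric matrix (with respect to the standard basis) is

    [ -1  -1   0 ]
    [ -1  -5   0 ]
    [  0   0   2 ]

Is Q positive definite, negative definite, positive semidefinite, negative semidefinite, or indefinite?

indefinite

Symmetric row and column elimination reduces A to a congruent diagonal form with pivots -1, -4, 2.
That gives 1 positive, 2 negative pivots.
Hence Q is indefinite.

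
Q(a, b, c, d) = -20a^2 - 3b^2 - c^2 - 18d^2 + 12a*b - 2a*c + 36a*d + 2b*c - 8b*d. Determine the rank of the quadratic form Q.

The symmetric matrix is A = [[-20, 6, -1, 18], [6, -3, 1, -4], [-1, 1, -1, 0], [18, -4, 0, -18]].
An LDLᵀ factorisation of A has diagonal entries -20, -6/5, -13/24, -2/13.
That gives 4 negative pivots.
The rank is the number of nonzero pivots: 4.

4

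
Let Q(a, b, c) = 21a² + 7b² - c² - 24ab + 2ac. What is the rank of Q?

Write A = [[21, -12, 1], [-12, 7, 0], [1, 0, -1]].
Row-reducing A symmetrically gives the diagonal entries 21, 1/7, -10/3.
Counting signs: 2 positive, 1 negative.
The rank is the number of nonzero pivots: 3.

3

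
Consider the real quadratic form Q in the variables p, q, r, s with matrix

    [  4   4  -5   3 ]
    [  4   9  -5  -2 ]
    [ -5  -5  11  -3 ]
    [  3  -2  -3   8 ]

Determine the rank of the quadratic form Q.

An LDLᵀ factorisation of A has diagonal entries 4, 5, 19/4, 12/19.
Counting signs: 4 positive.
The rank is the number of nonzero pivots: 4.

4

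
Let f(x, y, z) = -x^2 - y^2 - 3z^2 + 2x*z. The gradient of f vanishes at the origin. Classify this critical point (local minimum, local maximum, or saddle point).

The Hessian at the origin is H = [[-2, 0, 2], [0, -2, 0], [2, 0, -6]].
An LDLᵀ factorisation of H has diagonal entries -2, -2, -4.
Counting signs: 3 negative.
H is negative definite, so the origin is a strict local maximum.

local maximum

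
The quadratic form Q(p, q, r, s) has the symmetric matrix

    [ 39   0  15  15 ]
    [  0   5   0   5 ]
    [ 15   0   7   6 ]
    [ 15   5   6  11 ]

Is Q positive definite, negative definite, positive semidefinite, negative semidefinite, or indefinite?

positive definite

Leading principal minors: Δ_1 = 39, Δ_2 = 195, Δ_3 = 240, Δ_4 = 45.
All leading principal minors are positive, so by Sylvester's criterion Q is positive definite.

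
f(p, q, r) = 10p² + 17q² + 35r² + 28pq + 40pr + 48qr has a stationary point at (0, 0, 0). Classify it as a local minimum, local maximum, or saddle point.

The Hessian at the origin is H = [[20, 28, 40], [28, 34, 48], [40, 48, 70]].
Congruent diagonalization of H (simultaneous row and column reduction) yields pivots 20, -26/5, 30/13.
So there are 2 positive, 1 negative pivots.
H is indefinite, so the origin is a saddle point.

saddle point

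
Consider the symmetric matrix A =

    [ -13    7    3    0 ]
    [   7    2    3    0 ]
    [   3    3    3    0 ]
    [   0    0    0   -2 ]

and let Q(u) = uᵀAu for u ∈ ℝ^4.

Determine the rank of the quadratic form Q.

Applying the same elementary operations to the rows and columns of A produces a congruent diagonal matrix with entries -13, 75/13, 0, -2.
Counting signs: 1 positive, 2 negative, 1 zero.
The rank is the number of nonzero pivots: 3.

3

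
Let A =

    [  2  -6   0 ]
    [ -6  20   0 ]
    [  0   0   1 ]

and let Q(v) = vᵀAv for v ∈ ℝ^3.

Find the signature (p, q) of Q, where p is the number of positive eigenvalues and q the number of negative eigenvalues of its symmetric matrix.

(3, 0)

Congruent diagonalization of A (simultaneous row and column reduction) yields pivots 2, 2, 1.
That gives 3 positive pivots.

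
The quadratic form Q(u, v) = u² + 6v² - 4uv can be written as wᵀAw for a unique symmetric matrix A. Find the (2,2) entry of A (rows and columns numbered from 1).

6

The coefficient of v² in Q is 6, and that is exactly A[2,2].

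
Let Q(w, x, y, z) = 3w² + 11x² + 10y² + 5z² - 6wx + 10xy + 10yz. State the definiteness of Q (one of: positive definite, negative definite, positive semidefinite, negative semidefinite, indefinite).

The symmetric matrix of Q is A = [[3, -3, 0, 0], [-3, 11, 5, 0], [0, 5, 10, 5], [0, 0, 5, 5]].
Leading principal minors: Δ_1 = 3, Δ_2 = 24, Δ_3 = 165, Δ_4 = 225.
All leading principal minors are positive, so by Sylvester's criterion Q is positive definite.

positive definite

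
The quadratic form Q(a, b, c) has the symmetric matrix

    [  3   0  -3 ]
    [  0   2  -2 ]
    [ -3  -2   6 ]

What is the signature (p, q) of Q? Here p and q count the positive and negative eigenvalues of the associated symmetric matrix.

An LDLᵀ factorisation of A has diagonal entries 3, 2, 1.
That gives 3 positive pivots.

(3, 0)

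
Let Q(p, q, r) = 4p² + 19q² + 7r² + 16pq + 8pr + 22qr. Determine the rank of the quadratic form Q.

2

The symmetric matrix is A = [[4, 8, 4], [8, 19, 11], [4, 11, 7]].
Symmetric row and column elimination reduces A to a congruent diagonal form with pivots 4, 3, 0.
Counting signs: 2 positive, 1 zero.
The rank is the number of nonzero pivots: 2.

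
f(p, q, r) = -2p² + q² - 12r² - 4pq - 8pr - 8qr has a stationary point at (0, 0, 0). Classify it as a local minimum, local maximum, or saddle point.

saddle point

The Hessian at the origin is H = [[-4, -4, -8], [-4, 2, -8], [-8, -8, -24]].
Symmetric row and column elimination reduces H to a congruent diagonal form with pivots -4, 6, -8.
Counting signs: 1 positive, 2 negative.
H is indefinite, so the origin is a saddle point.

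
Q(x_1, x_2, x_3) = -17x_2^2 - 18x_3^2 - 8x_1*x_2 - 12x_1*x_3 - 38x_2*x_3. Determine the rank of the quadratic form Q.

3

The symmetric matrix is A = [[0, -4, -6], [-4, -17, -19], [-6, -19, -18]].
Row reduction of A gives 3 nonzero rows, so rank A = 3.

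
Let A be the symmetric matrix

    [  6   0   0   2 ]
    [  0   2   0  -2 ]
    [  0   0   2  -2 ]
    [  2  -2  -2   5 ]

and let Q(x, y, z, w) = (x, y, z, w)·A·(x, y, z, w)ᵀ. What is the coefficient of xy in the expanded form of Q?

The coefficient of xy is A[1,2] + A[2,1] = 2·0 = 0.

0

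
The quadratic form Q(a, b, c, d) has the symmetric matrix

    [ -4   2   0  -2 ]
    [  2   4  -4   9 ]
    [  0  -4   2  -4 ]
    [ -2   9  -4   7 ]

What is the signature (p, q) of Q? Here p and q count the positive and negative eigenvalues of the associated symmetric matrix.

(1, 2)

Applying the same elementary operations to the rows and columns of A produces a congruent diagonal matrix with entries -4, 5, -6/5, 0.
So there are 1 positive, 2 negative, 1 zero pivots.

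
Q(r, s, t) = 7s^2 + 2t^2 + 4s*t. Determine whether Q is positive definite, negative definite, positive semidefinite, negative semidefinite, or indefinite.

positive semidefinite

The symmetric matrix is A = [[0, 0, 0], [0, 7, 2], [0, 2, 2]].
Applying the same elementary operations to the rows and columns of A produces a congruent diagonal matrix with entries 0, 7, 10/7.
Counting signs: 2 positive, 1 zero.
Hence Q is positive semidefinite.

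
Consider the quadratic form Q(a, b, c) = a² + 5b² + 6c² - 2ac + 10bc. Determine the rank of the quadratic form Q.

2

The symmetric matrix is A = [[1, 0, -1], [0, 5, 5], [-1, 5, 6]].
Symmetric row and column elimination reduces A to a congruent diagonal form with pivots 1, 5, 0.
That gives 2 positive, 1 zero pivots.
The rank is the number of nonzero pivots: 2.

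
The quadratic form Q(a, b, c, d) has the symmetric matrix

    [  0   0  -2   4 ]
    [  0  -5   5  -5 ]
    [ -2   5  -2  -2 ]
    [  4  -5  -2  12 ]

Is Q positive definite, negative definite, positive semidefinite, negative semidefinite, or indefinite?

A is congruent to a diagonal matrix with 2 positive, 2 negative and 0 zero entries, so Q is indefinite.

indefinite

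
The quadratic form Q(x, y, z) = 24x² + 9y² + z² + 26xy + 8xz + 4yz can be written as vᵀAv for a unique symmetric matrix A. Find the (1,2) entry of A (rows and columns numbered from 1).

The coefficient of x·y in Q is 26. For a symmetric A this equals A[1,2] + A[2,1] = 2·A[1,2].
So A[1,2] = 26/2 = 13.

13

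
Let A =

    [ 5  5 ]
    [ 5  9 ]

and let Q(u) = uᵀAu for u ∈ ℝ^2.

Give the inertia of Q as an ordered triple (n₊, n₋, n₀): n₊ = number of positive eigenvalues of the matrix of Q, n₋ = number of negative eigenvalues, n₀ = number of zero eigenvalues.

An LDLᵀ factorisation of A has diagonal entries 5, 4.
That gives 2 positive pivots.

(2, 0, 0)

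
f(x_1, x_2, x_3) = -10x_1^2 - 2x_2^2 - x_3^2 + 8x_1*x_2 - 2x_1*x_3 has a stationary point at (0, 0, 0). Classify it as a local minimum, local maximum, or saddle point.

local maximum

The Hessian at the origin is H = [[-20, 8, -2], [8, -4, 0], [-2, 0, -2]].
Congruent diagonalization of H (simultaneous row and column reduction) yields pivots -20, -4/5, -1.
That gives 3 negative pivots.
H is negative definite, so the origin is a strict local maximum.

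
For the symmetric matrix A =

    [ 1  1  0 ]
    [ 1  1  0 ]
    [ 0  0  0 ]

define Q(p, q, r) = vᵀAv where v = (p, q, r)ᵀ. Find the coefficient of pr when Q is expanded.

0

The coefficient of pr is A[1,3] + A[3,1] = 2·0 = 0.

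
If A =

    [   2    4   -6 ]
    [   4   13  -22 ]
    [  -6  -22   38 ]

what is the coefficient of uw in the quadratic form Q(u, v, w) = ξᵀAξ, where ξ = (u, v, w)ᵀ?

The coefficient of uw is A[1,3] + A[3,1] = 2·(-6) = -12.

-12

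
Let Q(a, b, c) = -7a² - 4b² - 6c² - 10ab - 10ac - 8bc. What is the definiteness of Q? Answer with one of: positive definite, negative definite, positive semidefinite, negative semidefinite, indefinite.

negative definite

The symmetric matrix of Q is A = [[-7, -5, -5], [-5, -4, -4], [-5, -4, -6]].
Leading principal minors: Δ_1 = -7, Δ_2 = 3, Δ_3 = -6.
The signs alternate starting with Δ_1 < 0, so by Sylvester's criterion Q is negative definite.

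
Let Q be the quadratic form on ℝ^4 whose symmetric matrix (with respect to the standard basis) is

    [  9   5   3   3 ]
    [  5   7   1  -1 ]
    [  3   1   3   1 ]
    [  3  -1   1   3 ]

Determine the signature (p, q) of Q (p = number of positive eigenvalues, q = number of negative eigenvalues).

Applying the same elementary operations to the rows and columns of A produces a congruent diagonal matrix with entries 9, 38/9, 36/19, 2/9.
So there are 4 positive pivots.

(4, 0)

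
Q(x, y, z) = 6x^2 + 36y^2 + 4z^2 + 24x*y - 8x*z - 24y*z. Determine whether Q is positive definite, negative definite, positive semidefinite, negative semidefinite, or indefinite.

Write A = [[6, 12, -4], [12, 36, -12], [-4, -12, 4]].
Congruent diagonalization of A (simultaneous row and column reduction) yields pivots 6, 12, 0.
That gives 2 positive, 1 zero pivots.
Hence Q is positive semidefinite.

positive semidefinite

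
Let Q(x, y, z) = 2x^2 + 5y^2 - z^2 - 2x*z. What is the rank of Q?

3

The symmetric matrix is A = [[2, 0, -1], [0, 5, 0], [-1, 0, -1]].
Applying the same elementary operations to the rows and columns of A produces a congruent diagonal matrix with entries 2, 5, -3/2.
So there are 2 positive, 1 negative pivots.
The rank is the number of nonzero pivots: 3.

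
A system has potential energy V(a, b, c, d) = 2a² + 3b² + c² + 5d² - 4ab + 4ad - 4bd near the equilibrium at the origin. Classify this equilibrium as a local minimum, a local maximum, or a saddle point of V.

The Hessian at the origin is H = [[4, -4, 0, 4], [-4, 6, 0, -4], [0, 0, 2, 0], [4, -4, 0, 10]].
Congruent diagonalization of H (simultaneous row and column reduction) yields pivots 4, 2, 2, 6.
So there are 4 positive pivots.
H is positive definite, so the origin is a strict local minimum.

local minimum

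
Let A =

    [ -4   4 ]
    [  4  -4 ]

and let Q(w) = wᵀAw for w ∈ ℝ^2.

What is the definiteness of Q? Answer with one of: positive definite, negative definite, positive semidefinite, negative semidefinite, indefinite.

Congruent diagonalization of A (simultaneous row and column reduction) yields pivots -4, 0.
Counting signs: 1 negative, 1 zero.
Hence Q is negative semidefinite.

negative semidefinite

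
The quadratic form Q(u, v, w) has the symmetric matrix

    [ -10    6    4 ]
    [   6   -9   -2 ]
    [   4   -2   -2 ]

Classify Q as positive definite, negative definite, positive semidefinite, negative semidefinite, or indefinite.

negative definite

Applying the same elementary operations to the rows and columns of A produces a congruent diagonal matrix with entries -10, -27/5, -10/27.
That gives 3 negative pivots.
Hence Q is negative definite.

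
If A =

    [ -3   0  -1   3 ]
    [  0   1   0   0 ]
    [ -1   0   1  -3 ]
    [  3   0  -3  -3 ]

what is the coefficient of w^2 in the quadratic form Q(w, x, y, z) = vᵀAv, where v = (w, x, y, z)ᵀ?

The coefficient of w^2 is the diagonal entry A[1,1] = -3.

-3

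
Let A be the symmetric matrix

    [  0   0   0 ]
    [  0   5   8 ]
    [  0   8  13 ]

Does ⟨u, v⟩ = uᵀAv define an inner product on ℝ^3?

no

Symmetric row and column elimination reduces A to a congruent diagonal form with pivots 0, 5, 1/5.
So there are 2 positive, 1 zero pivots.
Hence Q is positive semidefinite.
⟨·,·⟩ is an inner product exactly when A is positive definite.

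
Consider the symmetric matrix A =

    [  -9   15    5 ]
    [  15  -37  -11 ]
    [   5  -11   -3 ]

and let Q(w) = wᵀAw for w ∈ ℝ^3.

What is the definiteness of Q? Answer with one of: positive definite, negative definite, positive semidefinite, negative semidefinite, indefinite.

indefinite

Row-reducing A symmetrically gives the diagonal entries -9, -12, 10/27.
That gives 1 positive, 2 negative pivots.
Hence Q is indefinite.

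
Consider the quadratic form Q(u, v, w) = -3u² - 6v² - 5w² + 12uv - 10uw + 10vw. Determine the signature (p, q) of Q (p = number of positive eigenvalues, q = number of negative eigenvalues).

(1, 2)

The associated matrix is A = [[-3, 6, -5], [6, -6, 5], [-5, 5, -5]].
Congruent diagonalization of A (simultaneous row and column reduction) yields pivots -3, 6, -5/6.
So there are 1 positive, 2 negative pivots.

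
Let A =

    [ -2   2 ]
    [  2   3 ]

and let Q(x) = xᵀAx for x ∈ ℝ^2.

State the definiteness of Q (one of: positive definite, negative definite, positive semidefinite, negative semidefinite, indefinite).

For the 2×2 matrix [[-2, 2], [2, 3]]: det = -2·3 − (2)² = -10, trace = 1.
det < 0 so the eigenvalues have opposite signs; the form is indefinite.

indefinite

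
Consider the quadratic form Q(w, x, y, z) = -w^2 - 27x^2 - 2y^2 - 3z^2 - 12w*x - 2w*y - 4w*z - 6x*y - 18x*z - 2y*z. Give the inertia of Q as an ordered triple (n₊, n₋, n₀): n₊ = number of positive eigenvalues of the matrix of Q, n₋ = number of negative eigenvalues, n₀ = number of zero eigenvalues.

(1, 2, 1)

The associated matrix is A = [[-1, -6, -1, -2], [-6, -27, -3, -9], [-1, -3, -2, -1], [-2, -9, -1, -3]].
Congruent diagonalization of A (simultaneous row and column reduction) yields pivots -1, 9, -2, 0.
So there are 1 positive, 2 negative, 1 zero pivots.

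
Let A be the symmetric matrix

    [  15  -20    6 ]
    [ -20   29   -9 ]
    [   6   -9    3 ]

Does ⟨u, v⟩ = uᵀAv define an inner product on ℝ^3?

yes

Leading principal minors: Δ_1 = 15, Δ_2 = 35, Δ_3 = 6.
All leading principal minors are positive, so by Sylvester's criterion Q is positive definite.
⟨·,·⟩ is an inner product exactly when A is positive definite.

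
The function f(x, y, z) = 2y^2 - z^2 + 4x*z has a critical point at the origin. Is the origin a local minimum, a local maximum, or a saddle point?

The Hessian at the origin is H = [[0, 0, 4], [0, 4, 0], [4, 0, -2]].
H is indefinite, so the origin is a saddle point.

saddle point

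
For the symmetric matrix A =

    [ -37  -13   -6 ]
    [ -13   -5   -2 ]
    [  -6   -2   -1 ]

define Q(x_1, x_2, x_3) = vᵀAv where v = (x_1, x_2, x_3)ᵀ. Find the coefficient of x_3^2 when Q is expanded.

The coefficient of x_3^2 is the diagonal entry A[3,3] = -1.

-1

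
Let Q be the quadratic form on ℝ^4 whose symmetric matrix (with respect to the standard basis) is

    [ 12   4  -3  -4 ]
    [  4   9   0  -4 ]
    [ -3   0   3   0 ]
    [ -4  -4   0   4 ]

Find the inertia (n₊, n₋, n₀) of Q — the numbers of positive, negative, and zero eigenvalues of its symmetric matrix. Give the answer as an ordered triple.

(4, 0, 0)

An LDLᵀ factorisation of A has diagonal entries 12, 23/3, 195/92, 20/13.
So there are 4 positive pivots.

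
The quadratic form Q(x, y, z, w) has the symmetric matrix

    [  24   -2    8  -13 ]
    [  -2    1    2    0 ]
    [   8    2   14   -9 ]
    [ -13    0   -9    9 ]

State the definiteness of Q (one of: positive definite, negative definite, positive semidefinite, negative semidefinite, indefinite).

positive definite

Leading principal minors: Δ_1 = 24, Δ_2 = 20, Δ_3 = 56, Δ_4 = 2.
All leading principal minors are positive, so by Sylvester's criterion Q is positive definite.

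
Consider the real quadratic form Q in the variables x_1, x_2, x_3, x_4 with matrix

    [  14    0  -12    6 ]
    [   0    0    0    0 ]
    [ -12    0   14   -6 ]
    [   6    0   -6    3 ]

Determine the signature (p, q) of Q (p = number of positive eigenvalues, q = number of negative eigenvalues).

Symmetric row and column elimination reduces A to a congruent diagonal form with pivots 14, 0, 26/7, 3/13.
That gives 3 positive, 1 zero pivots.

(3, 0)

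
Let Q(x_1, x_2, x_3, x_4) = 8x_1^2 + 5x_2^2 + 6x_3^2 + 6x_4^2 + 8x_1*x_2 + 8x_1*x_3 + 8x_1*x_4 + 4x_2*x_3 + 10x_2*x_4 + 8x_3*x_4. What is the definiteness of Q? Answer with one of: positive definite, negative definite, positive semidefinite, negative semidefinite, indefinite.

positive semidefinite

The symmetric matrix is A = [[8, 4, 4, 4], [4, 5, 2, 5], [4, 2, 6, 4], [4, 5, 4, 6]].
Applying the same elementary operations to the rows and columns of A produces a congruent diagonal matrix with entries 8, 3, 4, 0.
That gives 3 positive, 1 zero pivots.
Hence Q is positive semidefinite.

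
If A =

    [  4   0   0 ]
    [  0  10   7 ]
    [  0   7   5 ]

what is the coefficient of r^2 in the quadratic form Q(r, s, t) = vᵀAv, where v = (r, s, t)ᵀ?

4

The coefficient of r^2 is the diagonal entry A[1,1] = 4.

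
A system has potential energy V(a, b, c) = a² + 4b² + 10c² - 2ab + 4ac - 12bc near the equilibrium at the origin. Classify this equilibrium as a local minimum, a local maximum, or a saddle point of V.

The Hessian at the origin is H = [[2, -2, 4], [-2, 8, -12], [4, -12, 20]].
Row-reducing H symmetrically gives the diagonal entries 2, 6, 4/3.
So there are 3 positive pivots.
H is positive definite, so the origin is a strict local minimum.

local minimum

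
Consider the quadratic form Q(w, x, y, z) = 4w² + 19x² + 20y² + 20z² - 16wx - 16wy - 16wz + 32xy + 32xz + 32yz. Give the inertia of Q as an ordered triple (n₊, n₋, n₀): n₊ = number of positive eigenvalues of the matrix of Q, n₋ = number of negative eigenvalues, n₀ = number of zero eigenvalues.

Write A = [[4, -8, -8, -8], [-8, 19, 16, 16], [-8, 16, 20, 16], [-8, 16, 16, 20]].
Congruent diagonalization of A (simultaneous row and column reduction) yields pivots 4, 3, 4, 4.
So there are 4 positive pivots.

(4, 0, 0)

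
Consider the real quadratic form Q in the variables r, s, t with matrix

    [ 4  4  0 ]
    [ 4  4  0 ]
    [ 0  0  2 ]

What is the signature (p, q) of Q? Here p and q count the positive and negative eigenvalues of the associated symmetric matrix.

Applying the same elementary operations to the rows and columns of A produces a congruent diagonal matrix with entries 4, 0, 2.
So there are 2 positive, 1 zero pivots.

(2, 0)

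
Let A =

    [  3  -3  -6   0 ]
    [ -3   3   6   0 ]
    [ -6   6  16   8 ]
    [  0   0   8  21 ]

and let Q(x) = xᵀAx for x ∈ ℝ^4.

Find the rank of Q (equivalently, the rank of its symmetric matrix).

3

Symmetric row and column elimination reduces A to a congruent diagonal form with pivots 3, 0, 4, 5.
Counting signs: 3 positive, 1 zero.
The rank is the number of nonzero pivots: 3.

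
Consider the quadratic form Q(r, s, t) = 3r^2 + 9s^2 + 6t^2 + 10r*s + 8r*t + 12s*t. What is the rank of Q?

The associated matrix is A = [[3, 5, 4], [5, 9, 6], [4, 6, 6]].
Congruent diagonalization of A (simultaneous row and column reduction) yields pivots 3, 2/3, 0.
Counting signs: 2 positive, 1 zero.
The rank is the number of nonzero pivots: 2.

2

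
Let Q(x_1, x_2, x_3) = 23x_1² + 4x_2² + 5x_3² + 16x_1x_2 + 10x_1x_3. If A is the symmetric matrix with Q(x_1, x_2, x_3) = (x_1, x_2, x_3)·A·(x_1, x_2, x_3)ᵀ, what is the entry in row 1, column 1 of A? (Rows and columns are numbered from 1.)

The coefficient of x_1² in Q is 23, and that is exactly A[1,1].

23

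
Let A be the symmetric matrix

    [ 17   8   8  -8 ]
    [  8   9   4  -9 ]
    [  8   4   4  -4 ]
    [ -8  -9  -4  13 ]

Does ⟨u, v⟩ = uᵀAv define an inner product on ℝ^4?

Leading principal minors: Δ_1 = 17, Δ_2 = 89, Δ_3 = 20, Δ_4 = 80.
All leading principal minors are positive, so by Sylvester's criterion Q is positive definite.
⟨·,·⟩ is an inner product exactly when A is positive definite.

yes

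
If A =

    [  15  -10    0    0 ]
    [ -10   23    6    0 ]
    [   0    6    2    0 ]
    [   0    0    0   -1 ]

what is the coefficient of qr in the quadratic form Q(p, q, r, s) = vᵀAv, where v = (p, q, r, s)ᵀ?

12

The coefficient of qr is A[2,3] + A[3,2] = 2·6 = 12.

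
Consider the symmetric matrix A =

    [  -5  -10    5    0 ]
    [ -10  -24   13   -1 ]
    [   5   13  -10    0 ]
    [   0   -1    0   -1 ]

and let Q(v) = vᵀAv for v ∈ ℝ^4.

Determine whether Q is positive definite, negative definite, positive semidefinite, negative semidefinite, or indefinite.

negative definite

Leading principal minors: Δ_1 = -5, Δ_2 = 20, Δ_3 = -55, Δ_4 = 30.
The signs alternate starting with Δ_1 < 0, so by Sylvester's criterion Q is negative definite.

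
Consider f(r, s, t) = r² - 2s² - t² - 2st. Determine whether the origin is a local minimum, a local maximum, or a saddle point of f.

saddle point

The Hessian at the origin is H = [[2, 0, 0], [0, -4, -2], [0, -2, -2]].
Symmetric row and column elimination reduces H to a congruent diagonal form with pivots 2, -4, -1.
That gives 1 positive, 2 negative pivots.
H is indefinite, so the origin is a saddle point.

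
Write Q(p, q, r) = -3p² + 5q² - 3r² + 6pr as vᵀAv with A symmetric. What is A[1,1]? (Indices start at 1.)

The coefficient of p² in Q is -3, and that is exactly A[1,1].

-3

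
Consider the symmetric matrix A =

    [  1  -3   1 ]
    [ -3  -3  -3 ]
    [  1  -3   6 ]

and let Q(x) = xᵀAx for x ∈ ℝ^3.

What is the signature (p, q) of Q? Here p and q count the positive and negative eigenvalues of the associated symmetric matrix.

Row-reducing A symmetrically gives the diagonal entries 1, -12, 5.
Counting signs: 2 positive, 1 negative.

(2, 1)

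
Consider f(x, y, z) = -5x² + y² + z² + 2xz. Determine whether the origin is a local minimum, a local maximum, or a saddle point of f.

saddle point

The Hessian at the origin is H = [[-10, 0, 2], [0, 2, 0], [2, 0, 2]].
Applying the same elementary operations to the rows and columns of H produces a congruent diagonal matrix with entries -10, 2, 12/5.
So there are 2 positive, 1 negative pivots.
H is indefinite, so the origin is a saddle point.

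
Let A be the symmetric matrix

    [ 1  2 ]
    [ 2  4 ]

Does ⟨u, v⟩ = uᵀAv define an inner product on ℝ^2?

no

Symmetric row and column elimination reduces A to a congruent diagonal form with pivots 1, 0.
Counting signs: 1 positive, 1 zero.
Hence Q is positive semidefinite.
⟨·,·⟩ is an inner product exactly when A is positive definite.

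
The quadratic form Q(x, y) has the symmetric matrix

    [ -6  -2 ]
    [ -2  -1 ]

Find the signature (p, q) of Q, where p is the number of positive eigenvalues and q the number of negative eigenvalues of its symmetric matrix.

Row-reducing A symmetrically gives the diagonal entries -6, -1/3.
That gives 2 negative pivots.

(0, 2)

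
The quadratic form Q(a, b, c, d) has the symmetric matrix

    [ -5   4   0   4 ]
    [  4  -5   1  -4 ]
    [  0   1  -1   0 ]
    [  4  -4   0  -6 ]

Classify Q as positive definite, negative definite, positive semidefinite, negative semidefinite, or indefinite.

negative definite

Leading principal minors: Δ_1 = -5, Δ_2 = 9, Δ_3 = -4, Δ_4 = 8.
The signs alternate starting with Δ_1 < 0, so by Sylvester's criterion Q is negative definite.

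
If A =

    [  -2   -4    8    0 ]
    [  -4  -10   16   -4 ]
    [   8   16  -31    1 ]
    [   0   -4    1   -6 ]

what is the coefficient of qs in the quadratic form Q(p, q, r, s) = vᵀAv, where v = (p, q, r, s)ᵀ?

-8

The coefficient of qs is A[2,4] + A[4,2] = 2·(-4) = -8.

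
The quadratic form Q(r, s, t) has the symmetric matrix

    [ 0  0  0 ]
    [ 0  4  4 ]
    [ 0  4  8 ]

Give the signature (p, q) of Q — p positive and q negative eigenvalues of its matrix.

(2, 0)

Row-reducing A symmetrically gives the diagonal entries 0, 4, 4.
That gives 2 positive, 1 zero pivots.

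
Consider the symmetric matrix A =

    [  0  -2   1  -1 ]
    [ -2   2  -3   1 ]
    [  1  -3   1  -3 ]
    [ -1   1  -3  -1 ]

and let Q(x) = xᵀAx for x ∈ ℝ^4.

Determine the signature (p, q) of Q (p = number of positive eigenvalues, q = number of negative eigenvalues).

By Sylvester's law of inertia any congruent diagonalization of A has 1 positive, 2 negative and 1 zero entries.

(1, 2)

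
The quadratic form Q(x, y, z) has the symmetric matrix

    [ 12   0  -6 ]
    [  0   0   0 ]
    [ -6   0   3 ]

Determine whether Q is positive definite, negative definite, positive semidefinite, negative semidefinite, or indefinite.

Applying the same elementary operations to the rows and columns of A produces a congruent diagonal matrix with entries 12, 0, 0.
So there are 1 positive, 2 zero pivots.
Hence Q is positive semidefinite.

positive semidefinite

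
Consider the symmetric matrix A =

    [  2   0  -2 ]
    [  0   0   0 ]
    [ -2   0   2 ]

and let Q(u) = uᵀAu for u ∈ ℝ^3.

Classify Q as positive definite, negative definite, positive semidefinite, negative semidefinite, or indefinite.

Congruent diagonalization of A (simultaneous row and column reduction) yields pivots 2, 0, 0.
So there are 1 positive, 2 zero pivots.
Hence Q is positive semidefinite.

positive semidefinite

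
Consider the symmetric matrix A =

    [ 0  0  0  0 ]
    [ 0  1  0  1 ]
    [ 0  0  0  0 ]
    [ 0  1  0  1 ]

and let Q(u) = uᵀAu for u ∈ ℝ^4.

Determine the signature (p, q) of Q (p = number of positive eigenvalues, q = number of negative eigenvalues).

Row-reducing A symmetrically gives the diagonal entries 0, 1, 0, 0.
So there are 1 positive, 3 zero pivots.

(1, 0)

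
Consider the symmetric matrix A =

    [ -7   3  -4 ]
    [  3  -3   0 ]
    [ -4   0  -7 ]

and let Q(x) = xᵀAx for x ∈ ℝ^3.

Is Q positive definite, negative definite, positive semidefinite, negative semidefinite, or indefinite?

Congruent diagonalization of A (simultaneous row and column reduction) yields pivots -7, -12/7, -3.
Counting signs: 3 negative.
Hence Q is negative definite.

negative definite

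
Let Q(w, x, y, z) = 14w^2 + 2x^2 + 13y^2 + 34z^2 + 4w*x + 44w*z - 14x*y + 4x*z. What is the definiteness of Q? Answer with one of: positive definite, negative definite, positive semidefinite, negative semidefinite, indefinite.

The associated matrix is A = [[14, 2, 0, 22], [2, 2, -7, 2], [0, -7, 13, 0], [22, 2, 0, 34]].
Applying the same elementary operations to the rows and columns of A produces a congruent diagonal matrix with entries 14, 12/7, -187/12, 12/187.
So there are 3 positive, 1 negative pivots.
Hence Q is indefinite.

indefinite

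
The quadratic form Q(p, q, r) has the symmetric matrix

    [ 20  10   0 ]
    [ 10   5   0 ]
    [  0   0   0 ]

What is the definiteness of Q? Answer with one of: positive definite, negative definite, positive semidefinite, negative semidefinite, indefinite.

positive semidefinite

Applying the same elementary operations to the rows and columns of A produces a congruent diagonal matrix with entries 20, 0, 0.
Counting signs: 1 positive, 2 zero.
Hence Q is positive semidefinite.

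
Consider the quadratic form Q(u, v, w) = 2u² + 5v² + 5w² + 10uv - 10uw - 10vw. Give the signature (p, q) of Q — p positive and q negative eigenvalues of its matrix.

(1, 1)

The associated matrix is A = [[2, 5, -5], [5, 5, -5], [-5, -5, 5]].
Congruent diagonalization of A (simultaneous row and column reduction) yields pivots 2, -15/2, 0.
That gives 1 positive, 1 negative, 1 zero pivots.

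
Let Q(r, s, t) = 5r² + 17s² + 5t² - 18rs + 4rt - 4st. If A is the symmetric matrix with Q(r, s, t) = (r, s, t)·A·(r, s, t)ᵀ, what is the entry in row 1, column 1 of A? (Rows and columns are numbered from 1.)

The coefficient of r² in Q is 5, and that is exactly A[1,1].

5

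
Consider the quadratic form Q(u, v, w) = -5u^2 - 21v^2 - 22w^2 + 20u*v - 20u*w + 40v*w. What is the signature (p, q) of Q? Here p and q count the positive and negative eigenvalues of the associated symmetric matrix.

Write A = [[-5, 10, -10], [10, -21, 20], [-10, 20, -22]].
Congruent diagonalization of A (simultaneous row and column reduction) yields pivots -5, -1, -2.
Counting signs: 3 negative.

(0, 3)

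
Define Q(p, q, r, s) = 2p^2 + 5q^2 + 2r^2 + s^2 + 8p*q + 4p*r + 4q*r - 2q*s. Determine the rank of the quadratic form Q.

4

The associated matrix is A = [[2, 4, 2, 0], [4, 5, 2, -1], [2, 2, 2, 0], [0, -1, 0, 1]].
Symmetric row and column elimination reduces A to a congruent diagonal form with pivots 2, -3, 4/3, 1.
Counting signs: 3 positive, 1 negative.
The rank is the number of nonzero pivots: 4.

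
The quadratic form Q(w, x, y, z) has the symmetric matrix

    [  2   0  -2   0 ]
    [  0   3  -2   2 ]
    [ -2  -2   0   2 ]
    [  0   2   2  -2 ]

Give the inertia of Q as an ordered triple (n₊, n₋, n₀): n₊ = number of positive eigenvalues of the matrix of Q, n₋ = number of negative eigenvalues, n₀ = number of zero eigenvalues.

(2, 1, 1)

Symmetric row and column elimination reduces A to a congruent diagonal form with pivots 2, 3, -10/3, 0.
So there are 2 positive, 1 negative, 1 zero pivots.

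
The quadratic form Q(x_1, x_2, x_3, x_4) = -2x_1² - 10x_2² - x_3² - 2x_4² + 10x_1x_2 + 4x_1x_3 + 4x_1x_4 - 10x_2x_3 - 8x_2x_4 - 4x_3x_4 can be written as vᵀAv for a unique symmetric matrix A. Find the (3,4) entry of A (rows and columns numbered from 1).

The coefficient of x_3·x_4 in Q is -4. For a symmetric A this equals A[3,4] + A[4,3] = 2·A[3,4].
So A[3,4] = -4/2 = -2.

-2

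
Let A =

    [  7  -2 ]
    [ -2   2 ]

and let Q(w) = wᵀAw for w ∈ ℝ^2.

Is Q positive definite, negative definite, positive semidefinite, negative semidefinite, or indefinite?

positive definite

Row-reducing A symmetrically gives the diagonal entries 7, 10/7.
So there are 2 positive pivots.
Hence Q is positive definite.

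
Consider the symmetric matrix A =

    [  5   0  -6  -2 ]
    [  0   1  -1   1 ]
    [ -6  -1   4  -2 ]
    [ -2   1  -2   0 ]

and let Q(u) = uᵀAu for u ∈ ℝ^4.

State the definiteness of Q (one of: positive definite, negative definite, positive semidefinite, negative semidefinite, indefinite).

indefinite

Row-reducing A symmetrically gives the diagonal entries 5, 1, -21/5, 20/21.
So there are 3 positive, 1 negative pivots.
Hence Q is indefinite.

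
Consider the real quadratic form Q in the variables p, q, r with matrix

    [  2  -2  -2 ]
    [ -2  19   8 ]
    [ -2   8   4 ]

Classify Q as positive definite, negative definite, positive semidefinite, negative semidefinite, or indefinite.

indefinite

Symmetric row and column elimination reduces A to a congruent diagonal form with pivots 2, 17, -2/17.
Counting signs: 2 positive, 1 negative.
Hence Q is indefinite.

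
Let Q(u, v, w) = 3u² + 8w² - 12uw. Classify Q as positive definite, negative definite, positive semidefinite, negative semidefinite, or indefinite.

indefinite

The associated matrix is A = [[3, 0, -6], [0, 0, 0], [-6, 0, 8]].
Symmetric row and column elimination reduces A to a congruent diagonal form with pivots 3, 0, -4.
That gives 1 positive, 1 negative, 1 zero pivots.
Hence Q is indefinite.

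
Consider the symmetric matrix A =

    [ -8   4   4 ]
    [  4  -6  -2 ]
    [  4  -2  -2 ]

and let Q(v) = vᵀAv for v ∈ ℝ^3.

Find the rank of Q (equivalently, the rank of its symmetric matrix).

2

Row-reducing A symmetrically gives the diagonal entries -8, -4, 0.
So there are 2 negative, 1 zero pivots.
The rank is the number of nonzero pivots: 2.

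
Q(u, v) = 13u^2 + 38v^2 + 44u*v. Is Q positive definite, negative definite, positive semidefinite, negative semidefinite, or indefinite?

positive definite

The symmetric matrix of Q is [[13, 22], [22, 38]].
For the 2×2 matrix [[13, 22], [22, 38]]: det = 13·38 − (22)² = 10, trace = 51.
det > 0 so both eigenvalues share the sign of the trace; trace = 51 > 0 ⇒ both positive.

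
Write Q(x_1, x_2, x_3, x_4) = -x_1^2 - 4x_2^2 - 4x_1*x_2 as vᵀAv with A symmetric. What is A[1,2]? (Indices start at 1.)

-2

The coefficient of x_1·x_2 in Q is -4. For a symmetric A this equals A[1,2] + A[2,1] = 2·A[1,2].
So A[1,2] = -4/2 = -2.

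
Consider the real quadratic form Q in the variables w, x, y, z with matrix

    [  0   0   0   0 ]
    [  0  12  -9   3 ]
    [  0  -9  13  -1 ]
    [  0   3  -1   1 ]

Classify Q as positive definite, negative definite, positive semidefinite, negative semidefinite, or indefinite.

positive semidefinite

Row-reducing A symmetrically gives the diagonal entries 0, 12, 25/4, 0.
Counting signs: 2 positive, 2 zero.
Hence Q is positive semidefinite.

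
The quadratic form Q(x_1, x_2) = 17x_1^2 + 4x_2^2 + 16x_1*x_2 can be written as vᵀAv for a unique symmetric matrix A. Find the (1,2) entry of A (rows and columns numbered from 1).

The coefficient of x_1·x_2 in Q is 16. For a symmetric A this equals A[1,2] + A[2,1] = 2·A[1,2].
So A[1,2] = 16/2 = 8.

8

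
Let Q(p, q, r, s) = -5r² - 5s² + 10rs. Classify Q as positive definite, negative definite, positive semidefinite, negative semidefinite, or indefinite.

The associated matrix is A = [[0, 0, 0, 0], [0, 0, 0, 0], [0, 0, -5, 5], [0, 0, 5, -5]].
Row-reducing A symmetrically gives the diagonal entries 0, 0, -5, 0.
That gives 1 negative, 3 zero pivots.
Hence Q is negative semidefinite.

negative semidefinite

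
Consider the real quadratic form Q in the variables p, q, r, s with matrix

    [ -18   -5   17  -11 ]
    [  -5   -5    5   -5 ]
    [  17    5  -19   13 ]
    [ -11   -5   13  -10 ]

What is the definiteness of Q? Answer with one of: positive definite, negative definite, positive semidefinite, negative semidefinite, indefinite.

An LDLᵀ factorisation of A has diagonal entries -18, -65/18, -38/13, -3/19.
Counting signs: 4 negative.
Hence Q is negative definite.

negative definite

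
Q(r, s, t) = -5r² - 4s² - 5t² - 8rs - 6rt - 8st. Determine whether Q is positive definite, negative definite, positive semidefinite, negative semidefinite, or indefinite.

negative semidefinite

Write A = [[-5, -4, -3], [-4, -4, -4], [-3, -4, -5]].
Symmetric row and column elimination reduces A to a congruent diagonal form with pivots -5, -4/5, 0.
Counting signs: 2 negative, 1 zero.
Hence Q is negative semidefinite.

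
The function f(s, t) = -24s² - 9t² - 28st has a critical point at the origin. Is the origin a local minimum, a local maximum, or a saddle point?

The Hessian at the origin is H = [[-48, -28], [-28, -18]].
det H = -48·-18 − (-28)² = 80 > 0 and H[1,1] = -48 < 0, so H is negative definite.
Therefore the origin is a local maximum.

local maximum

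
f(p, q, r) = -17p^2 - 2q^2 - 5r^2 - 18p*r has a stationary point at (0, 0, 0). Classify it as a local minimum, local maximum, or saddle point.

local maximum

The Hessian at the origin is H = [[-34, 0, -18], [0, -4, 0], [-18, 0, -10]].
Congruent diagonalization of H (simultaneous row and column reduction) yields pivots -34, -4, -8/17.
So there are 3 negative pivots.
H is negative definite, so the origin is a strict local maximum.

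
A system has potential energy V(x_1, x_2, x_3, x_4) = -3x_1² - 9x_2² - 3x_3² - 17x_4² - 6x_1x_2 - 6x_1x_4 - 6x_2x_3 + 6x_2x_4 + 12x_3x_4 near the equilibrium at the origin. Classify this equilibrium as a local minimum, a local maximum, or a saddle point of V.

local maximum

The Hessian at the origin is H = [[-6, -6, 0, -6], [-6, -18, -6, 6], [0, -6, -6, 12], [-6, 6, 12, -34]].
Symmetric row and column elimination reduces H to a congruent diagonal form with pivots -6, -12, -3, -4.
Counting signs: 4 negative.
H is negative definite, so the origin is a strict local maximum.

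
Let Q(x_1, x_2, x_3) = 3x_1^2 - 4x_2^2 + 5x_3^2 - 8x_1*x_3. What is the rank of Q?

The associated matrix is A = [[3, 0, -4], [0, -4, 0], [-4, 0, 5]].
Applying the same elementary operations to the rows and columns of A produces a congruent diagonal matrix with entries 3, -4, -1/3.
So there are 1 positive, 2 negative pivots.
The rank is the number of nonzero pivots: 3.

3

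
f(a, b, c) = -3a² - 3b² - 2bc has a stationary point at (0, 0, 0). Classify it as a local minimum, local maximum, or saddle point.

The Hessian at the origin is H = [[-6, 0, 0], [0, -6, -2], [0, -2, 0]].
Applying the same elementary operations to the rows and columns of H produces a congruent diagonal matrix with entries -6, -6, 2/3.
Counting signs: 1 positive, 2 negative.
H is indefinite, so the origin is a saddle point.

saddle point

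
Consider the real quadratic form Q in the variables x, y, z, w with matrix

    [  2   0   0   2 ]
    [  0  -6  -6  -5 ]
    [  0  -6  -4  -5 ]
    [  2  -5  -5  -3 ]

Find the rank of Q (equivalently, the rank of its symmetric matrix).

4

Symmetric row and column elimination reduces A to a congruent diagonal form with pivots 2, -6, 2, -5/6.
Counting signs: 2 positive, 2 negative.
The rank is the number of nonzero pivots: 4.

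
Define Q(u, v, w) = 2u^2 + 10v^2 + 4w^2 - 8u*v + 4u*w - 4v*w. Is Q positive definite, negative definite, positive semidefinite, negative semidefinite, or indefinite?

The associated matrix is A = [[2, -4, 2], [-4, 10, -2], [2, -2, 4]].
Row-reducing A symmetrically gives the diagonal entries 2, 2, 0.
That gives 2 positive, 1 zero pivots.
Hence Q is positive semidefinite.

positive semidefinite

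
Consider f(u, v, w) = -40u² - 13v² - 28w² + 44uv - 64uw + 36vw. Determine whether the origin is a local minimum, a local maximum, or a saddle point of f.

local maximum

The Hessian at the origin is H = [[-80, 44, -64], [44, -26, 36], [-64, 36, -56]].
An LDLᵀ factorisation of H has diagonal entries -80, -9/5, -40/9.
So there are 3 negative pivots.
H is negative definite, so the origin is a strict local maximum.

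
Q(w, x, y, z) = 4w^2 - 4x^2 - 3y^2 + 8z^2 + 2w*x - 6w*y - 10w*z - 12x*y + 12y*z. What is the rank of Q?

The associated matrix is A = [[4, 1, -3, -5], [1, -4, -6, 0], [-3, -6, -3, 6], [-5, 0, 6, 8]].
An LDLᵀ factorisation of A has diagonal entries 4, -17/4, 21/17, 12/7.
Counting signs: 3 positive, 1 negative.
The rank is the number of nonzero pivots: 4.

4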